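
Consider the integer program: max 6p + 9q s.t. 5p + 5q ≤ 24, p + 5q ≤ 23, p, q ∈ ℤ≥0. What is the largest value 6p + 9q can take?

36

(p,q)=(0,4) is feasible, giving 36.
(p,q)=(1,3) is feasible, giving 33.
(p,q)=(0,3) is feasible, giving 27.
The best lattice point is (0,4), giving 36.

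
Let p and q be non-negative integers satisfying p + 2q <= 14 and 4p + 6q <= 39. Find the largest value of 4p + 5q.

(p,q)=(8,1): 1·8+2·1=10≤14, 4·8+6·1=38≤39, objective 37.
(p,q)=(9,0): 1·9+2·0=9≤14, 4·9+6·0=36≤39, objective 36.
Maximum is 37 at (p,q)=(8,1).

37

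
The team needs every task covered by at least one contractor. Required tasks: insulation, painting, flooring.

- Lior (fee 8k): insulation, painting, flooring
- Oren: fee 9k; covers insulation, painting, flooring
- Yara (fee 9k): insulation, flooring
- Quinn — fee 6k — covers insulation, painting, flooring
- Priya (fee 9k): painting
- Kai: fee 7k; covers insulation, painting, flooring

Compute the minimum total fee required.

This is an integer covering problem.
Quinn alone covers insulation, painting, flooring — every task.
Total fee: 6.

6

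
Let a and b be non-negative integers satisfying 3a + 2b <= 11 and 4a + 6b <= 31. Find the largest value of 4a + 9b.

(a,b)=(0,5): 3·0+2·5=10≤11, 4·0+6·5=30≤31, objective 45.
(a,b)=(1,4): 3·1+2·4=11≤11, 4·1+6·4=28≤31, objective 40.
The best lattice point is (0,5), giving 45.

45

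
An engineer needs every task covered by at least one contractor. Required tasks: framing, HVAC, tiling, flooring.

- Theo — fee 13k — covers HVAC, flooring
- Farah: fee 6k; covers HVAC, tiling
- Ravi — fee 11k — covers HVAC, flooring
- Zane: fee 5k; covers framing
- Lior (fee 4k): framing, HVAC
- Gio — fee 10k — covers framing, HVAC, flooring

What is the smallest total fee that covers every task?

16

The greedy cost-per-new-task heuristic would pick Lior, Farah, and Gio for 20, but a cheaper cover exists.
Choose Farah and Gio: together they cover framing, HVAC, tiling, flooring — every task.
Total fee: 6 + 10 = 16.
No cover costs less than 16.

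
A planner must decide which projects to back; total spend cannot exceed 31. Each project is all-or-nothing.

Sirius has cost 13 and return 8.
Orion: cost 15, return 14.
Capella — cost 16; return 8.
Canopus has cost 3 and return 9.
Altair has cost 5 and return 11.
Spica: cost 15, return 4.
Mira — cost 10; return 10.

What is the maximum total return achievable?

38

Treat it as a binary knapsack problem.
Allowing fractional choices, the relaxed optimum would be about 42.1, but projects are indivisible.
Sirius + Canopus + Altair + Mira: cost 13 + 3 + 5 + 10 = 31 ≤ 31, return 8 + 9 + 11 + 10 = 38.
Orion + Altair + Mira: cost 15 + 5 + 10 = 30 ≤ 31, return 14 + 11 + 10 = 35.
Orion + Canopus + Altair: cost 15 + 3 + 5 = 23 ≤ 31, return 14 + 9 + 11 = 34.
Best is Sirius, Canopus, Altair, and Mira with total return 38.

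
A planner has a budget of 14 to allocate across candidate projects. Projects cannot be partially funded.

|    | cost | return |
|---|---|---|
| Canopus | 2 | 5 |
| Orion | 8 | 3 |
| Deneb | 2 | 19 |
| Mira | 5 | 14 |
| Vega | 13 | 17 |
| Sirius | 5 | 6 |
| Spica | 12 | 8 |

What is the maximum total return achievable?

Take Canopus, Deneb, Mira, and Sirius: cost 2 + 2 + 5 + 5 = 14 ≤ 14, return 5 + 19 + 14 + 6 = 44.
No other feasible combination does better.

44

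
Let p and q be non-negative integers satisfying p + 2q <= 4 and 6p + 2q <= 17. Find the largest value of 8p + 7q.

23

The continuous relaxation peaks at (2.6, 0.7) with value 25.70; rounding to a feasible lattice point costs some objective.
(p,q)=(2,1): 1·2+2·1=4≤4, 6·2+2·1=14≤17, objective 23.
(p,q)=(2,0): 1·2+2·0=2≤4, 6·2+2·0=12≤17, objective 16.
(p,q)=(1,1): 1·1+2·1=3≤4, 6·1+2·1=8≤17, objective 15.
Maximum is 23 at (p,q)=(2,1).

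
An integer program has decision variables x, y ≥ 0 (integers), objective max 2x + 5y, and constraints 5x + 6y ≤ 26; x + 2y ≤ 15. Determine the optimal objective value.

(x,y)=(0,4): 5·0+6·4=24≤26, 1·0+2·4=8≤15, objective 20.
(x,y)=(1,3): 5·1+6·3=23≤26, 1·1+2·3=7≤15, objective 17.
(x,y)=(0,3): 5·0+6·3=18≤26, 1·0+2·3=6≤15, objective 15.
Maximum is 20 at (x,y)=(0,4).

20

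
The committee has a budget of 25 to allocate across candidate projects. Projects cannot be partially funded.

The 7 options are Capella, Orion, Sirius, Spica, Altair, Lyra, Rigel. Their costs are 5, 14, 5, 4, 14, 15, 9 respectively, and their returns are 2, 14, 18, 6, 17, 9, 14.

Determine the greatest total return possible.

41

This is an integer program with binary decision variables.
Allowing fractional choices, the relaxed optimum would be about 46.5, but projects are indivisible.
Sirius + Spica + Altair: cost 5 + 4 + 14 = 23 ≤ 25, return 18 + 6 + 17 = 41.
Sirius + Spica + Rigel: cost 5 + 4 + 9 = 18 ≤ 25, return 18 + 6 + 14 = 38.
Capella + Sirius + Spica + Rigel: cost 5 + 5 + 4 + 9 = 23 ≤ 25, return 2 + 18 + 6 + 14 = 40.
Best is Sirius, Spica, and Altair with total return 41.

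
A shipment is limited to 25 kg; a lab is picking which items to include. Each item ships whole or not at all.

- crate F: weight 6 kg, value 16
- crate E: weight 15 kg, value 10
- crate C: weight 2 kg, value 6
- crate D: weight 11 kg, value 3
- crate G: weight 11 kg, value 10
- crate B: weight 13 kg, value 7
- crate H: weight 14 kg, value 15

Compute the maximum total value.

Take crate F, crate C, and crate H: weight 6 + 2 + 14 = 22 ≤ 25, value 16 + 6 + 15 = 37.
No other feasible combination does better.

37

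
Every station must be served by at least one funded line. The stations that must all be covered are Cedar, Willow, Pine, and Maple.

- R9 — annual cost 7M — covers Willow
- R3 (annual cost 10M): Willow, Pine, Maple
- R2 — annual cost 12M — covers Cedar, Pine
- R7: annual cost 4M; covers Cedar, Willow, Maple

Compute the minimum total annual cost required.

This is a weighted set-cover instance.
Choose R3 and R7: together they cover Cedar, Willow, Pine, Maple — every station.
Total annual cost: 10 + 4 = 14.
No cover costs less than 14.

14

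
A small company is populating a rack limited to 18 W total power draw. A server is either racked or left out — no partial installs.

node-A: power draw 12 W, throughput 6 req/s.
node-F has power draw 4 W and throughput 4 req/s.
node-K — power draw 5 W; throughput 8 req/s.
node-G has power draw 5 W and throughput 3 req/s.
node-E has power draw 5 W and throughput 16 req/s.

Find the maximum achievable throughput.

Take node-F, node-K, and node-E: power draw 4 + 5 + 5 = 14 ≤ 18, throughput 4 + 8 + 16 = 28.
No other feasible combination does better.

28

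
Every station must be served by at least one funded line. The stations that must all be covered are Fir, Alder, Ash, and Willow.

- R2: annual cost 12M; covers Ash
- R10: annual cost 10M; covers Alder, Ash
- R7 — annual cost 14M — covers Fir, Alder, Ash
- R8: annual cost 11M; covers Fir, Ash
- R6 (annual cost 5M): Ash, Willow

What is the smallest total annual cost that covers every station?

Choose R7 and R6: together they cover Fir, Alder, Ash, Willow — every station.
Total annual cost: 14 + 5 = 19.

19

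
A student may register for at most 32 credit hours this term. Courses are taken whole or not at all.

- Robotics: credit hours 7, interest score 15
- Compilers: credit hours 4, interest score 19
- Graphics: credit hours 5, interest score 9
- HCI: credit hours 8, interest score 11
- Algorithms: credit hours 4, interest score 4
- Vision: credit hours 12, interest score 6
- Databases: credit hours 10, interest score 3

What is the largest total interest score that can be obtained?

58

Treat it as a binary knapsack problem.
Allowing fractional choices, the relaxed optimum would be about 60.0, but courses are indivisible.
Robotics + Compilers + Graphics + Algorithms + Vision: credit hours 7 + 4 + 5 + 4 + 12 = 32 ≤ 32, interest score 15 + 19 + 9 + 4 + 6 = 53.
Robotics + Compilers + Graphics + HCI + Algorithms: credit hours 7 + 4 + 5 + 8 + 4 = 28 ≤ 32, interest score 15 + 19 + 9 + 11 + 4 = 58.
Robotics + Compilers + Graphics + HCI: credit hours 7 + 4 + 5 + 8 = 24 ≤ 32, interest score 15 + 19 + 9 + 11 = 54.
Best is Robotics, Compilers, Graphics, HCI, and Algorithms with total interest score 58.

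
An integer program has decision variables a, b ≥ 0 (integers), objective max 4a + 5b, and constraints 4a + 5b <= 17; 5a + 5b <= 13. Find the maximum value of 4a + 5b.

10

Relaxing integrality, the LP optimum is 13.00 at (a,b) = (0, 2.6), which is not an integer point.
(a,b)=(0,2): 4·0+5·2=10≤17, 5·0+5·2=10≤13, objective 10.
(a,b)=(1,1): 4·1+5·1=9≤17, 5·1+5·1=10≤13, objective 9.
(a,b)=(0,1): 4·0+5·1=5≤17, 5·0+5·1=5≤13, objective 5.
Maximum is 10 at (a,b)=(0,2).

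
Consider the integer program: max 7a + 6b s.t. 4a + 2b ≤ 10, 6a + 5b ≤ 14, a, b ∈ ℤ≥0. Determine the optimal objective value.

14

The continuous relaxation peaks at (0, 2.8) with value 16.80; rounding to a feasible lattice point costs some objective.
(a,b)=(2,0): 4·2+2·0=8≤10, 6·2+5·0=12≤14, objective 14.
(a,b)=(1,1): 4·1+2·1=6≤10, 6·1+5·1=11≤14, objective 13.
(a,b)=(0,2): 4·0+2·2=4≤10, 6·0+5·2=10≤14, objective 12.
(a,b)=(1,0): 4·1+2·0=4≤10, 6·1+5·0=6≤14, objective 7.
The best lattice point is (2,0), giving 14.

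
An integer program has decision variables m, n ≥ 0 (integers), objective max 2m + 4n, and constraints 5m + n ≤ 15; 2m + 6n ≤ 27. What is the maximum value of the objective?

(m,n)=(1,4) is feasible, giving 18.
(m,n)=(0,4) is feasible, giving 16.
No feasible integer point exceeds 18.

18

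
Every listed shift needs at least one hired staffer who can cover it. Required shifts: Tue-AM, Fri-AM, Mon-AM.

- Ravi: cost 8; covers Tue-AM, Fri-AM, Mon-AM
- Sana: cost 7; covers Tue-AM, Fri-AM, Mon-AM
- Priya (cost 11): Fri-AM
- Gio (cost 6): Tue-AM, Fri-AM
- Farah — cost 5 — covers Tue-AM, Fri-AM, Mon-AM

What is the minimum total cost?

5

Farah alone covers Tue-AM, Fri-AM, Mon-AM — every shift.
Total cost: 5.
No cover costs less than 5.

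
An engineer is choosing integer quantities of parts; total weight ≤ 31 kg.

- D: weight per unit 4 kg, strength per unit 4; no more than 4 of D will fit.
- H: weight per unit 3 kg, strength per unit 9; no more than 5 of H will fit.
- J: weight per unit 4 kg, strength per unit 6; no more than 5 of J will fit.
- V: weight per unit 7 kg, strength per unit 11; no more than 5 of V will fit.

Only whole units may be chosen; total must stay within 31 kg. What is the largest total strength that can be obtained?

H has the best ratio (9/3); taking only H gives at most 5×9 = 45 (stopped by the supply cap of 5).
Mixing does better — 5×H and 4×J: weight 31 ≤ 31, strength 5·9 + 4·6 = 69.

69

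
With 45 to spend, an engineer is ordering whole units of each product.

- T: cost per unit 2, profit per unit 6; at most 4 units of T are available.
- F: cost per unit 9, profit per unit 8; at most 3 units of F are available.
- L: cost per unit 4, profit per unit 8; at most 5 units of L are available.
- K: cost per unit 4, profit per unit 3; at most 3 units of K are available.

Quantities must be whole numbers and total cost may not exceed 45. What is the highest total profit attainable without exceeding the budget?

Take 4×T, 1×F, 5×L, and 2×K: cost 45 ≤ 45, profit 4·6 + 1·8 + 5·8 + 2·3 = 78.
T has the best ratio (6/2) and is taken to its limit of 4; remaining capacity is filled optimally with the others.

78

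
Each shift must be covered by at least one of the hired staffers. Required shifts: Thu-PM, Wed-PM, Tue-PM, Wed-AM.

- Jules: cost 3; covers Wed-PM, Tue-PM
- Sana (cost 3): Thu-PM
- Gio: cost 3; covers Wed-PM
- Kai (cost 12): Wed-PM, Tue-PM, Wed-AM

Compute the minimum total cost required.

The greedy cost-per-new-shift heuristic would pick Jules, Sana, and Kai for 18, but a cheaper cover exists.
Choose Sana and Kai: together they cover Thu-PM, Wed-PM, Tue-PM, Wed-AM — every shift.
Total cost: 3 + 12 = 15.
No cover costs less than 15.

15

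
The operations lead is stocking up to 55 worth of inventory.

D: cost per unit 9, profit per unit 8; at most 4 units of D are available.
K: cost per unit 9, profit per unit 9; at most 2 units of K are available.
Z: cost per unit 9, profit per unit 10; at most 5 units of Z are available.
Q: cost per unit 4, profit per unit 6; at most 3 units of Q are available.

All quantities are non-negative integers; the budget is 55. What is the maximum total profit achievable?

This is a bounded integer knapsack.
Q has the best ratio (6/4); taking only Q gives at most 3×6 = 18 (stopped by the supply cap of 3).
Mixing does better — 5×Z and 2×Q: cost 53 ≤ 55, profit 5·10 + 2·6 = 62.

62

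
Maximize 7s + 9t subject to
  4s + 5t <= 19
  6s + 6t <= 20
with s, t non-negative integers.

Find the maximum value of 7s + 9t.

27

(s,t)=(0,3): 4·0+5·3=15≤19, 6·0+6·3=18≤20, objective 27.
(s,t)=(1,2): 4·1+5·2=14≤19, 6·1+6·2=18≤20, objective 25.
(s,t)=(0,2): 4·0+5·2=10≤19, 6·0+6·2=12≤20, objective 18.
No feasible integer point exceeds 27.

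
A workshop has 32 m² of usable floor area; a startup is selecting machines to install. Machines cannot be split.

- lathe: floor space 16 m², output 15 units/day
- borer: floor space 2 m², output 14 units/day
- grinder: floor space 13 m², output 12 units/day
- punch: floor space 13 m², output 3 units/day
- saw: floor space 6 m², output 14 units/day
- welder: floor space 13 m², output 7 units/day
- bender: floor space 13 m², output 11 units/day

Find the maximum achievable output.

Allowing fractional choices, the relaxed optimum would be about 50.4, but machines are indivisible.
lathe + borer + saw: floor space 16 + 2 + 6 = 24 ≤ 32, output 15 + 14 + 14 = 43.
lathe + borer + grinder: floor space 16 + 2 + 13 = 31 ≤ 32, output 15 + 14 + 12 = 41.
borer + grinder + saw: floor space 2 + 13 + 6 = 21 ≤ 32, output 14 + 12 + 14 = 40.
Best is lathe, borer, and saw with total output 43.

43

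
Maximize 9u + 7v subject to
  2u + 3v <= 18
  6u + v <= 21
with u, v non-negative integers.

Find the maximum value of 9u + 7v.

48

(u,v)=(3,3) is feasible, giving 48.
(u,v)=(2,4) is feasible, giving 46.
(u,v)=(1,5) is feasible, giving 44.
Maximum is 48 at (u,v)=(3,3).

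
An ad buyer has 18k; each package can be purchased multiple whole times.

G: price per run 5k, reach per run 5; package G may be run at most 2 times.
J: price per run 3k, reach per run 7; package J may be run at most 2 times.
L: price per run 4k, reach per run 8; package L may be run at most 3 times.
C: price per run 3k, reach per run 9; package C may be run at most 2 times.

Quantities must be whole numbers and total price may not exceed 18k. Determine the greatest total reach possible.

C has the best ratio (9/3); taking only C gives at most 2×9 = 18 (stopped by the supply cap of 2).
Mixing does better — 3×L and 2×C: price 18 ≤ 18, reach 3·8 + 2·9 = 42.

42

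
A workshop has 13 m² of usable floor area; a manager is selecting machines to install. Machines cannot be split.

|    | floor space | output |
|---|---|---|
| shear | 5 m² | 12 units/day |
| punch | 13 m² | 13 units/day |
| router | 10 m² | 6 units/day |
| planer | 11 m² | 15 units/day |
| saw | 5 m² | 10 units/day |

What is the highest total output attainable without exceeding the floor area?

Treat it as a binary knapsack problem.
Take shear and saw: floor space 5 + 5 = 10 ≤ 13, output 12 + 10 = 22.
No other feasible combination does better.

22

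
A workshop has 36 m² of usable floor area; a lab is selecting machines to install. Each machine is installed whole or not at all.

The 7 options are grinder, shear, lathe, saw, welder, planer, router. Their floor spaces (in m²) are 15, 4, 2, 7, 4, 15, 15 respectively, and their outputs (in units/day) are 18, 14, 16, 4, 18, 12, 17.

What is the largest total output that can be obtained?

This is a 0-1 knapsack instance.
shear + lathe + saw + welder + router: floor space 4 + 2 + 7 + 4 + 15 = 32 ≤ 36, output 14 + 16 + 4 + 18 + 17 = 69.
grinder + lathe + welder + router: floor space 15 + 2 + 4 + 15 = 36 ≤ 36, output 18 + 16 + 18 + 17 = 69.
grinder + shear + lathe + saw + welder: floor space 15 + 4 + 2 + 7 + 4 = 32 ≤ 36, output 18 + 14 + 16 + 4 + 18 = 70.
Best is grinder, shear, lathe, saw, and welder with total output 70.

70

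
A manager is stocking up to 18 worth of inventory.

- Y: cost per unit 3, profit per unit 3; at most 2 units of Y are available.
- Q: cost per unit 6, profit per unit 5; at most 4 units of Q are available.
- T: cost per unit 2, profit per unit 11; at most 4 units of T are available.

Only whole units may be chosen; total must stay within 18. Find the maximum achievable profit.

52

This is a bounded integer knapsack.
Take 1×Y, 1×Q, and 4×T: cost 17 ≤ 18, profit 1·3 + 1·5 + 4·11 = 52.
T has the best ratio (11/2) and is taken to its limit of 4; remaining capacity is filled optimally with the others.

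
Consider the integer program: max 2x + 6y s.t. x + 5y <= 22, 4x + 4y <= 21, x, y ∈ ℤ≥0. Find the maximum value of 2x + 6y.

Relaxing integrality, the LP optimum is 27.25 at (x,y) = (1.06, 4.19), which is not an integer point.
(x,y)=(1,4): 1·1+5·4=21≤22, 4·1+4·4=20≤21, objective 26.
(x,y)=(0,4): 1·0+5·4=20≤22, 4·0+4·4=16≤21, objective 24.
(x,y)=(2,3): 1·2+5·3=17≤22, 4·2+4·3=20≤21, objective 22.
The best lattice point is (1,4), giving 26.

26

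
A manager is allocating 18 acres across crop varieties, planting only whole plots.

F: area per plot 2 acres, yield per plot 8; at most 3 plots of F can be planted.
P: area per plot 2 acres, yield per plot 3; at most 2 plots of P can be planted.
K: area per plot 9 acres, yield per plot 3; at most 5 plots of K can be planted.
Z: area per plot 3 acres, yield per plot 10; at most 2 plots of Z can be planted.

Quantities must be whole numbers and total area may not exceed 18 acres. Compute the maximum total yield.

This is a bounded integer knapsack.
Take 3×F, 2×P, and 2×Z: area 16 ≤ 18, yield 3·8 + 2·3 + 2·10 = 50.
F has the best ratio (8/2) and is taken to its limit of 3; remaining capacity is filled optimally with the others.

50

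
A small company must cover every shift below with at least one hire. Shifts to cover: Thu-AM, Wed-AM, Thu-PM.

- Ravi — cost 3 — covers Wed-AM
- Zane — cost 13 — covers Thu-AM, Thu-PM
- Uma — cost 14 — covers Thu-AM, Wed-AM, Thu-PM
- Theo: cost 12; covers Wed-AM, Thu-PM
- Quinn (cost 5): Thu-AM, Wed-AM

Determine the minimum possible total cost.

14

The greedy cost-per-new-shift heuristic would pick Quinn and Theo for 17, but a cheaper cover exists.
Uma alone covers Thu-AM, Wed-AM, Thu-PM — every shift.
Total cost: 14.
No cover costs less than 14.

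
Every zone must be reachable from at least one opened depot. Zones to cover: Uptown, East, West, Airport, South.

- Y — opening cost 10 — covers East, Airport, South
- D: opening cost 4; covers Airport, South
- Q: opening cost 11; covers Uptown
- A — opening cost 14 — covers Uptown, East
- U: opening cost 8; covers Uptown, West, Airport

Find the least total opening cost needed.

This is an integer covering problem.
Choose Y and U: together they cover Uptown, East, West, Airport, South — every zone.
Total opening cost: 10 + 8 = 18.

18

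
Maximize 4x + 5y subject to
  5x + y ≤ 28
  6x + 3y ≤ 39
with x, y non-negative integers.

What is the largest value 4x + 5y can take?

65

(x,y)=(0,13) is feasible, giving 65.
(x,y)=(0,12) is feasible, giving 60.
No feasible integer point exceeds 65.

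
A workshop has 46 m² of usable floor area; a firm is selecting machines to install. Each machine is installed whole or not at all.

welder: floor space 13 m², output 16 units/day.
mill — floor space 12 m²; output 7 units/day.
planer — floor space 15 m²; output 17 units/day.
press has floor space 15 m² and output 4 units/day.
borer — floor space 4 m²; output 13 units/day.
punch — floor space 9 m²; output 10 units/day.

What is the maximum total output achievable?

Allowing fractional choices, the relaxed optimum would be about 58.9, but machines are indivisible.
welder + planer + borer + punch: floor space 13 + 15 + 4 + 9 = 41 ≤ 46, output 16 + 17 + 13 + 10 = 56.
welder + mill + planer + borer: floor space 13 + 12 + 15 + 4 = 44 ≤ 46, output 16 + 7 + 17 + 13 = 53.
Best is welder, planer, borer, and punch with total output 56.

56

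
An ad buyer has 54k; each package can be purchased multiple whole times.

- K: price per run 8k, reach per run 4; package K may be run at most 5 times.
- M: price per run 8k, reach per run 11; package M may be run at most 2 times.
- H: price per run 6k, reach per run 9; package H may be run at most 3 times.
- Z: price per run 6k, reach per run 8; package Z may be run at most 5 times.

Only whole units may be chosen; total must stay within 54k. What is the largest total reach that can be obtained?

73

This is a bounded integer knapsack.
H has the best ratio (9/6); taking only H gives at most 3×9 = 27 (stopped by the supply cap of 3).
Mixing does better — 2×M, 3×H, and 3×Z: price 52 ≤ 54, reach 2·11 + 3·9 + 3·8 = 73.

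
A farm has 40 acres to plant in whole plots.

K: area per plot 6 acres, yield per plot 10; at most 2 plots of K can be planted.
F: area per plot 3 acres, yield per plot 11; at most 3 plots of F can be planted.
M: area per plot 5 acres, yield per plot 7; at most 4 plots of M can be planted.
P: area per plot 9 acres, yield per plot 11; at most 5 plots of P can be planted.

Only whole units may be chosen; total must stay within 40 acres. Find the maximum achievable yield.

78

2×K, 3×F, 2×M, and 1×P: area 40 ≤ 40, yield 2·10 + 3·11 + 2·7 + 1·11 = 78.
1×K, 3×F, 3×M, and 1×P: area 39 ≤ 40, yield 1·10 + 3·11 + 3·7 + 1·11 = 75.
Best is 78.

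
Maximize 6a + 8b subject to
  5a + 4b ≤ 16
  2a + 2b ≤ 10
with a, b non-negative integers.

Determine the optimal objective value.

(a,b)=(0,4): 5·0+4·4=16≤16, 2·0+2·4=8≤10, objective 32.
(a,b)=(0,3): 5·0+4·3=12≤16, 2·0+2·3=6≤10, objective 24.
Maximum is 32 at (a,b)=(0,4).

32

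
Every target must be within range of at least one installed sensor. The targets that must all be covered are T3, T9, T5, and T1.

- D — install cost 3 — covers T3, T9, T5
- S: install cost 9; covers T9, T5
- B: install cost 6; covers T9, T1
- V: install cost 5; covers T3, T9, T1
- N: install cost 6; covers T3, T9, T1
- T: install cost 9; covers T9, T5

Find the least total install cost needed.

Choose D and V: together they cover T3, T9, T5, T1 — every target.
Total install cost: 3 + 5 = 8.
No cover costs less than 8.

8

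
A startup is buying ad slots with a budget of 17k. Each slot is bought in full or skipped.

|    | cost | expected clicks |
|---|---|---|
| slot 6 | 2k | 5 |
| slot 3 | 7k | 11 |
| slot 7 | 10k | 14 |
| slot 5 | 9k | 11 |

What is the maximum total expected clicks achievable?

This is a 0-1 knapsack instance.
Allowing fractional choices, the relaxed optimum would be about 27.2, but ad slots are indivisible.
slot 3 + slot 7: cost 7 + 10 = 17 ≤ 17, expected clicks 11 + 14 = 25.
slot 3 + slot 5: cost 7 + 9 = 16 ≤ 17, expected clicks 11 + 11 = 22.
Best is slot 3 and slot 7 with total expected clicks 25.

25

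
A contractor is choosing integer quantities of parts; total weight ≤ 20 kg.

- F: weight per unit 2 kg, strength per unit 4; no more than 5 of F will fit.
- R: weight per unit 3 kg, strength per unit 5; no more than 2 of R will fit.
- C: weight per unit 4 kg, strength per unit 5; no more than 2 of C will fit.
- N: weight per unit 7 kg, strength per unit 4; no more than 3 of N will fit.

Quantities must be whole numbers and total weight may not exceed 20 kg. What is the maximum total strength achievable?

35

This is a bounded integer knapsack.
F has the best ratio (4/2); taking only F gives at most 5×4 = 20 (stopped by the supply cap of 5).
Mixing does better — 5×F, 2×R, and 1×C: weight 20 ≤ 20, strength 5·4 + 2·5 + 1·5 = 35.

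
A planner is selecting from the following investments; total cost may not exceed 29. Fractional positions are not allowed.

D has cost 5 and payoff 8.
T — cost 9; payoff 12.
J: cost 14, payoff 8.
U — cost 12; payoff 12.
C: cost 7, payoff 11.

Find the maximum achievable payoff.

D + T + C: cost 5 + 9 + 7 = 21 ≤ 29, payoff 8 + 12 + 11 = 31.
D + T + U: cost 5 + 9 + 12 = 26 ≤ 29, payoff 8 + 12 + 12 = 32.
T + U + C: cost 9 + 12 + 7 = 28 ≤ 29, payoff 12 + 12 + 11 = 35.
Best is T, U, and C with total payoff 35.

35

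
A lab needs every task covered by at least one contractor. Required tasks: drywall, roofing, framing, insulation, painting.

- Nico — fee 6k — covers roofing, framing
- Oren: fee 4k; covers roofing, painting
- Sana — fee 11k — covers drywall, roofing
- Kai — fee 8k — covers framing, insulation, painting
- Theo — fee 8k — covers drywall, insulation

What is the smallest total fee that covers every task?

18

This is a weighted set-cover instance.
Choose Nico, Oren, and Theo: together they cover drywall, roofing, framing, insulation, painting — every task.
Total fee: 6 + 4 + 8 = 18.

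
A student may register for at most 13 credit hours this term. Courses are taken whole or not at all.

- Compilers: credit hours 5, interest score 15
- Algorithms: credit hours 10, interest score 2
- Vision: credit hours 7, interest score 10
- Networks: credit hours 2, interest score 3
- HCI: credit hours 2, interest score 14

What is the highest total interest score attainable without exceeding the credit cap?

32

Treat it as a binary knapsack problem.
Vision + Networks + HCI: credit hours 7 + 2 + 2 = 11 ≤ 13, interest score 10 + 3 + 14 = 27.
Compilers + Networks + HCI: credit hours 5 + 2 + 2 = 9 ≤ 13, interest score 15 + 3 + 14 = 32.
Compilers + HCI: credit hours 5 + 2 = 7 ≤ 13, interest score 15 + 14 = 29.
Best is Compilers, Networks, and HCI with total interest score 32.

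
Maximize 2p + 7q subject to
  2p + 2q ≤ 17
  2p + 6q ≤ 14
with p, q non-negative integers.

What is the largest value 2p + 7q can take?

16

The continuous relaxation peaks at (0, 2.33) with value 16.33; rounding to a feasible lattice point costs some objective.
(p,q)=(1,2): 2·1+2·2=6≤17, 2·1+6·2=14≤14, objective 16.
(p,q)=(0,2): 2·0+2·2=4≤17, 2·0+6·2=12≤14, objective 14.
No feasible integer point exceeds 16.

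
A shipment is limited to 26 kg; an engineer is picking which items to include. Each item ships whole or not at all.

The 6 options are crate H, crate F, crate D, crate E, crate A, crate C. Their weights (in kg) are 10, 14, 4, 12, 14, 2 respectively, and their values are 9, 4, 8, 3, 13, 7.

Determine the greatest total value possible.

crate H + crate A + crate C: weight 10 + 14 + 2 = 26 ≤ 26, value 9 + 13 + 7 = 29.
crate H + crate D + crate C: weight 10 + 4 + 2 = 16 ≤ 26, value 9 + 8 + 7 = 24.
crate D + crate A + crate C: weight 4 + 14 + 2 = 20 ≤ 26, value 8 + 13 + 7 = 28.
Best is crate H, crate A, and crate C with total value 29.

29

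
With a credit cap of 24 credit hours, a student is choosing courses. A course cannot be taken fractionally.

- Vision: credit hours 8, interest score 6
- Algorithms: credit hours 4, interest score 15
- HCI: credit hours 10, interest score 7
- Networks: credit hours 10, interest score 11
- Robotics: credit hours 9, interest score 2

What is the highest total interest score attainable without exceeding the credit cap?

33

Take Algorithms, HCI, and Networks: credit hours 4 + 10 + 10 = 24 ≤ 24, interest score 15 + 7 + 11 = 33.
No other feasible combination does better.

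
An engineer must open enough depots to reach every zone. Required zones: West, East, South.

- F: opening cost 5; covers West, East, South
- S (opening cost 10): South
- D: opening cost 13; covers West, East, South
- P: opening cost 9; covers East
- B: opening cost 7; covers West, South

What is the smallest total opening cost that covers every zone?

F alone covers West, East, South — every zone.
Total opening cost: 5.
No cover costs less than 5.

5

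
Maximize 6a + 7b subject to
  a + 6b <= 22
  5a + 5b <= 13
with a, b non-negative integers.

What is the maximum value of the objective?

14

(a,b)=(0,2): 1·0+6·2=12≤22, 5·0+5·2=10≤13, objective 14.
(a,b)=(1,1): 1·1+6·1=7≤22, 5·1+5·1=10≤13, objective 13.
(a,b)=(0,1): 1·0+6·1=6≤22, 5·0+5·1=5≤13, objective 7.
Maximum is 14 at (a,b)=(0,2).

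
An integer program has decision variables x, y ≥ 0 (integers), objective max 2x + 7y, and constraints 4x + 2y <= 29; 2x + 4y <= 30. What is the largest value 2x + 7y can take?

51

(x,y)=(1,7) is feasible, giving 51.
(x,y)=(0,7) is feasible, giving 49.
(x,y)=(2,6) is feasible, giving 46.
(x,y)=(1,6) is feasible, giving 44.
The best lattice point is (1,7), giving 51.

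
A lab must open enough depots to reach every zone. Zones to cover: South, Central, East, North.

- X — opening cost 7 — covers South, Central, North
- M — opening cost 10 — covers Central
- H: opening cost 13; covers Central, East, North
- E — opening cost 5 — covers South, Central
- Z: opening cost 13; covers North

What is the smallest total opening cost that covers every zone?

This is a weighted set-cover instance.
The greedy cost-per-new-zone heuristic would pick X and H for 20, but a cheaper cover exists.
Choose H and E: together they cover South, Central, East, North — every zone.
Total opening cost: 13 + 5 = 18.
No cover costs less than 18.

18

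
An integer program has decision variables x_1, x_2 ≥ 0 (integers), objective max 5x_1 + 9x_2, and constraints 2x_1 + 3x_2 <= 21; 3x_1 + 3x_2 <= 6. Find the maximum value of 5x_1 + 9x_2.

(x_1,x_2)=(0,2): 2·0+3·2=6≤21, 3·0+3·2=6≤6, objective 18.
(x_1,x_2)=(1,1): 2·1+3·1=5≤21, 3·1+3·1=6≤6, objective 14.
(x_1,x_2)=(0,1): 2·0+3·1=3≤21, 3·0+3·1=3≤6, objective 9.
No feasible integer point exceeds 18.

18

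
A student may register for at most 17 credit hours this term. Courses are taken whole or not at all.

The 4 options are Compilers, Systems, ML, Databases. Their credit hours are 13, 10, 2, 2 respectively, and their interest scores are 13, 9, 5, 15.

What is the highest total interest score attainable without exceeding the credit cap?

Compilers + Databases: credit hours 13 + 2 = 15 ≤ 17, interest score 13 + 15 = 28.
Compilers + ML + Databases: credit hours 13 + 2 + 2 = 17 ≤ 17, interest score 13 + 5 + 15 = 33.
Systems + ML + Databases: credit hours 10 + 2 + 2 = 14 ≤ 17, interest score 9 + 5 + 15 = 29.
Best is Compilers, ML, and Databases with total interest score 33.

33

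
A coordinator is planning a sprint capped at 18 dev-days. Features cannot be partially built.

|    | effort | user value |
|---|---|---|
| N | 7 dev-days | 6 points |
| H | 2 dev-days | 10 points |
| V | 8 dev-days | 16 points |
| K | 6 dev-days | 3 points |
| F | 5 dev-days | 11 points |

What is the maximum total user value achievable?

37

Treat it as a binary knapsack problem.
Take H, V, and F: effort 2 + 8 + 5 = 15 ≤ 18, user value 10 + 16 + 11 = 37.
No other feasible combination does better.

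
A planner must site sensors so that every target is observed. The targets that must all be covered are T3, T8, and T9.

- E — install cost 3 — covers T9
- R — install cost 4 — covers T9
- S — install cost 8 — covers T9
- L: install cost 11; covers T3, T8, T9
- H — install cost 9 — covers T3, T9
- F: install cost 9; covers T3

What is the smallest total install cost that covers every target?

11

The greedy cost-per-new-target heuristic would pick E and L for 14, but a cheaper cover exists.
L alone covers T3, T8, T9 — every target.
Total install cost: 11.
No cover costs less than 11.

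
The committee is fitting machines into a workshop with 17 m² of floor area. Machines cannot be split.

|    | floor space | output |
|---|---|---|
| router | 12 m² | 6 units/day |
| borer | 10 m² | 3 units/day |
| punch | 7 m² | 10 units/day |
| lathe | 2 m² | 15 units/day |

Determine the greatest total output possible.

25

Take punch and lathe: floor space 7 + 2 = 9 ≤ 17, output 10 + 15 = 25.
No other feasible combination does better.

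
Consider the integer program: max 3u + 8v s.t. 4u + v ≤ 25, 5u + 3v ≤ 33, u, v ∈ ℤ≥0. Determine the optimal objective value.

(u,v)=(0,11): 4·0+1·11=11≤25, 5·0+3·11=33≤33, objective 88.
(u,v)=(0,10): 4·0+1·10=10≤25, 5·0+3·10=30≤33, objective 80.
Maximum is 88 at (u,v)=(0,11).

88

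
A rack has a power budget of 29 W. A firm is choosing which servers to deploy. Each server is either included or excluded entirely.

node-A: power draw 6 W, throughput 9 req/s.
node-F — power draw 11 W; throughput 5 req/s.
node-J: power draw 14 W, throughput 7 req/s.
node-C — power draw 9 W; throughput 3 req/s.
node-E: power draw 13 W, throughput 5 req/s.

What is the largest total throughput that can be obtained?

Allowing fractional choices, the relaxed optimum would be about 20.1, but servers are indivisible.
node-A + node-F + node-C: power draw 6 + 11 + 9 = 26 ≤ 29, throughput 9 + 5 + 3 = 17.
node-A + node-J + node-C: power draw 6 + 14 + 9 = 29 ≤ 29, throughput 9 + 7 + 3 = 19.
node-A + node-C + node-E: power draw 6 + 9 + 13 = 28 ≤ 29, throughput 9 + 3 + 5 = 17.
Best is node-A, node-J, and node-C with total throughput 19.

19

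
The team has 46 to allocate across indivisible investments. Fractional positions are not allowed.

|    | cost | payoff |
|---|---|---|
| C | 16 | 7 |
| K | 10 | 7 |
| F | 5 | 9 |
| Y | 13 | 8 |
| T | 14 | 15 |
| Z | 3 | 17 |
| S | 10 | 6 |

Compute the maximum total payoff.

Take K, F, Y, T, and Z: cost 10 + 5 + 13 + 14 + 3 = 45 ≤ 46, payoff 7 + 9 + 8 + 15 + 17 = 56.
No other feasible combination does better.

56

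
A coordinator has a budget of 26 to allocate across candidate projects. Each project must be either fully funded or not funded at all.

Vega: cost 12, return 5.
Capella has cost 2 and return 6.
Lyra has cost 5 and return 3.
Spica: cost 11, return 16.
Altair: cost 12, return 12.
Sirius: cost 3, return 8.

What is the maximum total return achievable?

Capella + Spica + Altair: cost 2 + 11 + 12 = 25 ≤ 26, return 6 + 16 + 12 = 34.
Capella + Lyra + Spica + Sirius: cost 2 + 5 + 11 + 3 = 21 ≤ 26, return 6 + 3 + 16 + 8 = 33.
Spica + Altair + Sirius: cost 11 + 12 + 3 = 26 ≤ 26, return 16 + 12 + 8 = 36.
Best is Spica, Altair, and Sirius with total return 36.

36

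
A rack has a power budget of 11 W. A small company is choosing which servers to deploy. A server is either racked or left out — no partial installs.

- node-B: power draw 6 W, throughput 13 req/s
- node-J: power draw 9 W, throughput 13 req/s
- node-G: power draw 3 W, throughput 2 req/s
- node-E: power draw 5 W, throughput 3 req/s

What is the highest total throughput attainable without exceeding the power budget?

Treat it as a binary knapsack problem.
Allowing fractional choices, the relaxed optimum would be about 20.2, but servers are indivisible.
node-B + node-G: power draw 6 + 3 = 9 ≤ 11, throughput 13 + 2 = 15.
node-B + node-E: power draw 6 + 5 = 11 ≤ 11, throughput 13 + 3 = 16.
Best is node-B and node-E with total throughput 16.

16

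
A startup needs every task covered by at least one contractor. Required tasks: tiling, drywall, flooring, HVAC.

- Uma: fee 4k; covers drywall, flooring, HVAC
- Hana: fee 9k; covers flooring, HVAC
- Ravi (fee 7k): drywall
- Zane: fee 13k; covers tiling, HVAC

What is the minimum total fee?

This is a weighted set-cover instance.
Choose Uma and Zane: together they cover tiling, drywall, flooring, HVAC — every task.
Total fee: 4 + 13 = 17.
No cover costs less than 17.

17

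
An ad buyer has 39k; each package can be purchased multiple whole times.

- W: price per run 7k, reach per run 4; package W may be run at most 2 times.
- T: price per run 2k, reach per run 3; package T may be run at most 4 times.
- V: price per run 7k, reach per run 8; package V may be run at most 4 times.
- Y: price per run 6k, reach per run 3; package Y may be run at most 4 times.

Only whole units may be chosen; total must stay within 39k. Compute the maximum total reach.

44

Take 4×T and 4×V: price 36 ≤ 39, reach 4·3 + 4·8 = 44.
T has the best ratio (3/2) and is taken to its limit of 4; remaining capacity is filled optimally with the others.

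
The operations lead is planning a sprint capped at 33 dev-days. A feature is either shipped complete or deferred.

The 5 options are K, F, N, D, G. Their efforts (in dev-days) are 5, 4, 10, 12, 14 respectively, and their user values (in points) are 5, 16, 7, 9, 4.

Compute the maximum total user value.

This is a 0-1 knapsack instance.
F + N + D: effort 4 + 10 + 12 = 26 ≤ 33, user value 16 + 7 + 9 = 32.
K + F + N + G: effort 5 + 4 + 10 + 14 = 33 ≤ 33, user value 5 + 16 + 7 + 4 = 32.
K + F + N + D: effort 5 + 4 + 10 + 12 = 31 ≤ 33, user value 5 + 16 + 7 + 9 = 37.
Best is K, F, N, and D with total user value 37.

37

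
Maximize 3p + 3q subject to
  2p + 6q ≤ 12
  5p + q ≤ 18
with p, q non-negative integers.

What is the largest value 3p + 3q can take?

12

Relaxing integrality, the LP optimum is 12.86 at (p,q) = (3.43, 0.857), which is not an integer point.
(p,q)=(3,1): 2·3+6·1=12≤12, 5·3+1·1=16≤18, objective 12.
(p,q)=(2,1): 2·2+6·1=10≤12, 5·2+1·1=11≤18, objective 9.
(p,q)=(3,0): 2·3+6·0=6≤12, 5·3+1·0=15≤18, objective 9.
No feasible integer point exceeds 12.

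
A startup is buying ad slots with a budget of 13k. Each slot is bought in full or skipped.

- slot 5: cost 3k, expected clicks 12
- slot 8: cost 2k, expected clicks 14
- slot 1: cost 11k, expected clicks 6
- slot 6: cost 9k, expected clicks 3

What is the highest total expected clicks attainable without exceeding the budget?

This is an integer program with binary decision variables.
Allowing fractional choices, the relaxed optimum would be about 30.4, but ad slots are indivisible.
slot 8 + slot 1: cost 2 + 11 = 13 ≤ 13, expected clicks 14 + 6 = 20.
slot 8 + slot 6: cost 2 + 9 = 11 ≤ 13, expected clicks 14 + 3 = 17.
slot 5 + slot 8: cost 3 + 2 = 5 ≤ 13, expected clicks 12 + 14 = 26.
Best is slot 5 and slot 8 with total expected clicks 26.

26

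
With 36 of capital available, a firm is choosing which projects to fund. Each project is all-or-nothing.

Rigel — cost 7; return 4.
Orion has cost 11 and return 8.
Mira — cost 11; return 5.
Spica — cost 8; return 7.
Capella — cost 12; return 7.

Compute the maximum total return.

22

Allowing fractional choices, the relaxed optimum would be about 24.9, but projects are indivisible.
Orion + Spica + Capella: cost 11 + 8 + 12 = 31 ≤ 36, return 8 + 7 + 7 = 22.
Orion + Mira + Spica: cost 11 + 11 + 8 = 30 ≤ 36, return 8 + 5 + 7 = 20.
Orion + Mira + Capella: cost 11 + 11 + 12 = 34 ≤ 36, return 8 + 5 + 7 = 20.
Best is Orion, Spica, and Capella with total return 22.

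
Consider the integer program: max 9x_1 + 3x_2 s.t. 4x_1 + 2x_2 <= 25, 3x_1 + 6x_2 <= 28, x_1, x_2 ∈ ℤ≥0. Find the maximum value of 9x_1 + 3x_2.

54

(x_1,x_2)=(6,0) is feasible, giving 54.
(x_1,x_2)=(5,1) is feasible, giving 48.
No feasible integer point exceeds 54.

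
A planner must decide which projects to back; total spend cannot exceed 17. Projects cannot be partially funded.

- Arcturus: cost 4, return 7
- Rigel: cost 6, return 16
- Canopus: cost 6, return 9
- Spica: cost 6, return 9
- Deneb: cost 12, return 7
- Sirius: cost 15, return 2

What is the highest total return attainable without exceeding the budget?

Arcturus + Rigel + Canopus: cost 4 + 6 + 6 = 16 ≤ 17, return 7 + 16 + 9 = 32.
Rigel + Canopus: cost 6 + 6 = 12 ≤ 17, return 16 + 9 = 25.
Arcturus + Rigel + Spica: cost 4 + 6 + 6 = 16 ≤ 17, return 7 + 16 + 9 = 32.
The maximum return is 32; one optimal choice is Arcturus, Rigel, and Canopus.

32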